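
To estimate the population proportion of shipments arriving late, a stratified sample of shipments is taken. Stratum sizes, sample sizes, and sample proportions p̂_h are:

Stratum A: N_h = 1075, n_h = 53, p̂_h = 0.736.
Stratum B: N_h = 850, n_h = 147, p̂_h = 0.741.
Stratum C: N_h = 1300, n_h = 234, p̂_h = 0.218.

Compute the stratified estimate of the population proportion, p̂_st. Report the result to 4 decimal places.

N = 3225; stratum weights W_h = N_h/N.
p̂_st = Σ W_h p̂_h = (1075·0.736 + 850·0.741 + 1300·0.218)/3225 = 0.52851

p̂_st ≈ 0.5285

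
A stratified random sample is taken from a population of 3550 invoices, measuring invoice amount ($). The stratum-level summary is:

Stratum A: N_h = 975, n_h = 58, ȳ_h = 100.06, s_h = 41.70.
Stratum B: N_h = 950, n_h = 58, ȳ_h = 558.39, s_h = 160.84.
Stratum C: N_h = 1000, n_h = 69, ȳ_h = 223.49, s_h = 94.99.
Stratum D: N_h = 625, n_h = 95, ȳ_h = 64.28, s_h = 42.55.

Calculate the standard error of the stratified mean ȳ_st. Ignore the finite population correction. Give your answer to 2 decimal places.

V̂(ȳ_st) = Σ W_h² s_h²/n_h, with W_h = N_h/N and N = 3550:
  stratum A: (975/3550)²·41.70²/58 = 2.2615
  stratum B: (950/3550)²·160.84²/58 = 31.9412
  stratum C: (1000/3550)²·94.99²/69 = 10.3765
  stratum D: (625/3550)²·42.55²/95 = 0.590716
V̂(ȳ_st) = 45.1699
SE(ȳ_st) = √45.1699 = 6.72085

SE(ȳ_st) ≈ 6.72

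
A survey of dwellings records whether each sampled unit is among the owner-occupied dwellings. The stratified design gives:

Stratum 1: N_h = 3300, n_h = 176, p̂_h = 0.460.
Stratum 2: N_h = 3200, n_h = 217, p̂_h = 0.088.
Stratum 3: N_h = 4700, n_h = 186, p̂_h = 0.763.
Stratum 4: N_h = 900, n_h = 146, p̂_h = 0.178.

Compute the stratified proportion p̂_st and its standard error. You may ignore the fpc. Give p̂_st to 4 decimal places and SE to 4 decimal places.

p̂_st ≈ 0.4583, SE ≈ 0.0169

N = 12100; stratum weights W_h = N_h/N.
p̂_st = Σ W_h p̂_h = (3300·0.460 + 3200·0.088 + 4700·0.763 + 900·0.178)/12100 = 0.45834
V̂(p̂_st) = Σ W_h² p̂_h(1−p̂_h)/(n_h−1):
  stratum 1: (3300/12100)²·0.460·0.540/175 = 0.000105577
  stratum 2: (3200/12100)²·0.088·0.912/216 = 2.59868e-05
  stratum 3: (4700/12100)²·0.763·0.237/185 = 0.000147478
  stratum 4: (900/12100)²·0.178·0.822/145 = 5.58262e-06
V̂(p̂_st) = 0.000284624; SE = √V̂ = 0.0168708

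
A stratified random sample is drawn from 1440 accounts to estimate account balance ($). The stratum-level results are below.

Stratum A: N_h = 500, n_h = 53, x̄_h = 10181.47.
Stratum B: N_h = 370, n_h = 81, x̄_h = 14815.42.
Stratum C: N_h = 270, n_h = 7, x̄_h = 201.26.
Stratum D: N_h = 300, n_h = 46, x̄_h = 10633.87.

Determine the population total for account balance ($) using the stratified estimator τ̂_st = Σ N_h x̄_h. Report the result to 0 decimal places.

τ̂_st = Σ N_h x̄_h = 500·10181.47 + 370·14815.42 + 270·201.26 + 300·10633.87 = 13816942

τ̂_st ≈ 13816942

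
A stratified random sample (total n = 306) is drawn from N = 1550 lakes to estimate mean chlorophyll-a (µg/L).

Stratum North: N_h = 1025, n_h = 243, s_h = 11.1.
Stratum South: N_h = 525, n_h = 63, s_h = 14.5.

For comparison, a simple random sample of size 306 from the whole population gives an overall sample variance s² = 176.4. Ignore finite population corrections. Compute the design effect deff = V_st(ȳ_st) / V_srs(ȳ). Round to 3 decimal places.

deff ≈ 1.049

V̂(ȳ_st) = Σ W_h² s_h²/n_h, with W_h = N_h/N and N = 1550:
  stratum North: (1025/1550)²·11.1²/243 = 0.22173
  stratum South: (525/1550)²·14.5²/63 = 0.382869
V_st = 0.604599
V_srs = s²/n = 176.4/306 = 0.576471
deff = V_st / V_srs = 0.604599/0.576471 = 1.0488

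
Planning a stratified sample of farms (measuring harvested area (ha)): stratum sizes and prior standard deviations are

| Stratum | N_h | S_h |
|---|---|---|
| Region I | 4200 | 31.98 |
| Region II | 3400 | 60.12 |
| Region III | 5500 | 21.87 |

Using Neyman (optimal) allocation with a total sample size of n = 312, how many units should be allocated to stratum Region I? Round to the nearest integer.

91

Neyman allocation: n_h = n · N_h S_h / Σ N_i S_i, with n = 312.
  stratum Region I: N_h·S_h = 4200·31.98 = 134316.00
  stratum Region II: N_h·S_h = 3400·60.12 = 204408.00
  stratum Region III: N_h·S_h = 5500·21.87 = 120285.00
Σ N_h S_h = 459009.00
n for stratum Region I = 312·134316.00/459009.00 = 91.298 → 91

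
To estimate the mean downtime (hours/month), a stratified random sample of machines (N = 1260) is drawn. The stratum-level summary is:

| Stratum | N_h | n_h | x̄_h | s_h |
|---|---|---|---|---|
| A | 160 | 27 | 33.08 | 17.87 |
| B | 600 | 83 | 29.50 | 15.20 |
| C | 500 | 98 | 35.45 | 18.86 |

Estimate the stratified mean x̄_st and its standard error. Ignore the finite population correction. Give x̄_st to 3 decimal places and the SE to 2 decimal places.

x̄_st ≈ 32.316, SE ≈ 1.18

x̄_st = Σ W_h x̄_h = (160·33.08 + 600·29.50 + 500·35.45)/1260 = 32.31571
V̂(x̄_st) = Σ W_h² s_h²/n_h, with W_h = N_h/N and N = 1260:
  stratum A: (160/1260)²·17.87²/27 = 0.190715
  stratum B: (600/1260)²·15.20²/83 = 0.631205
  stratum C: (500/1260)²·18.86²/98 = 0.571553
V̂(x̄_st) = 1.39347
SE(x̄_st) = √1.39347 = 1.18045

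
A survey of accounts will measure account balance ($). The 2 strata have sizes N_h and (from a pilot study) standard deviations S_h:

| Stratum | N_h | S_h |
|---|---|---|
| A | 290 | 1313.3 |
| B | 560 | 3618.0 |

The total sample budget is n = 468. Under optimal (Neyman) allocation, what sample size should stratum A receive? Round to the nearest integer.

Neyman allocation: n_h = n · N_h S_h / Σ N_i S_i, with n = 468.
  stratum A: N_h·S_h = 290·1313.3 = 380857.00
  stratum B: N_h·S_h = 560·3618.0 = 2026080.00
Σ N_h S_h = 2406937.00
n for stratum A = 468·380857.00/2406937.00 = 74.053 → 74

74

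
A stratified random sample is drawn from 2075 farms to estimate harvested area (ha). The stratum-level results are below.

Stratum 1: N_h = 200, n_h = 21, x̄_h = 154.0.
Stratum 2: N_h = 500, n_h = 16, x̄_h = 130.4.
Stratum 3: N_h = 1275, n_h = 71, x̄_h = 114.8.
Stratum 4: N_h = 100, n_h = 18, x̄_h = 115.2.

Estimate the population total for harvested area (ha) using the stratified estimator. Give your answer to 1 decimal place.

τ̂_st ≈ 253890.0

τ̂_st = Σ N_h x̄_h = 200·154.0 + 500·130.4 + 1275·114.8 + 100·115.2 = 253890.0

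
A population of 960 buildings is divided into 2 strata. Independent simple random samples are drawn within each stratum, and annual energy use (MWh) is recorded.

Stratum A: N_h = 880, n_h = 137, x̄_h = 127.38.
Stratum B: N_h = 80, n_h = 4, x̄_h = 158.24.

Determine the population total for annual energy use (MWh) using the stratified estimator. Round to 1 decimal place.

τ̂_st ≈ 124753.6

τ̂_st = Σ N_h x̄_h = 880·127.38 + 80·158.24 = 124753.6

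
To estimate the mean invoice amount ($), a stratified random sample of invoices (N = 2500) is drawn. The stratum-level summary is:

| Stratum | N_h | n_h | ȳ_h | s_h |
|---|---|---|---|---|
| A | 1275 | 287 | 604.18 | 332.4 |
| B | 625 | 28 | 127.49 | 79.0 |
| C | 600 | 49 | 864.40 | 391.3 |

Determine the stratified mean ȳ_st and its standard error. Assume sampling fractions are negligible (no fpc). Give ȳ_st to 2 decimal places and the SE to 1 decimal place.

ȳ_st ≈ 547.46, SE ≈ 17.1

ȳ_st = Σ W_h ȳ_h = (1275·604.18 + 625·127.49 + 600·864.40)/2500 = 547.46030
V̂(ȳ_st) = Σ W_h² s_h²/n_h, with W_h = N_h/N and N = 2500:
  stratum A: (1275/2500)²·332.4²/287 = 100.134
  stratum B: (625/2500)²·79.0²/28 = 13.9308
  stratum C: (600/2500)²·391.3²/49 = 179.989
V̂(ȳ_st) = 294.054
SE(ȳ_st) = √294.054 = 17.148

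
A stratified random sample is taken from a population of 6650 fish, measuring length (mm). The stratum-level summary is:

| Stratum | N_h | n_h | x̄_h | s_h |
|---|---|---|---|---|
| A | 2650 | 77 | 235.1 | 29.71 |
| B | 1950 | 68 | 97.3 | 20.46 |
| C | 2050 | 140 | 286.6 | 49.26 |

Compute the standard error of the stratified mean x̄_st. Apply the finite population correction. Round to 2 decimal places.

V̂(x̄_st) = Σ W_h² (1 − n_h/N_h) s_h²/n_h, with W_h = N_h/N and N = 6650:
  stratum A: (2650/6650)²·(1 − 77/2650)·29.71²/77 = 1.76749
  stratum B: (1950/6650)²·(1 − 68/1950)·20.46²/68 = 0.510873
  stratum C: (2050/6650)²·(1 − 140/2050)·49.26²/140 = 1.53463
V̂(x̄_st) = 3.813
SE(x̄_st) = √3.813 = 1.95269

SE(x̄_st) ≈ 1.95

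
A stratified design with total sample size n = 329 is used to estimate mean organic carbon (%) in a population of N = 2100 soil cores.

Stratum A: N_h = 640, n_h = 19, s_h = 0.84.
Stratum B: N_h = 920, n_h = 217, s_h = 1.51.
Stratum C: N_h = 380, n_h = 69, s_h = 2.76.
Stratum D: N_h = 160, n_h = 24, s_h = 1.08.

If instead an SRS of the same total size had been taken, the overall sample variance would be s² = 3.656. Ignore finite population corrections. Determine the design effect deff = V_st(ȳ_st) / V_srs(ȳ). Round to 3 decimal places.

deff ≈ 0.843

V̂(ȳ_st) = Σ W_h² s_h²/n_h, with W_h = N_h/N and N = 2100:
  stratum A: (640/2100)²·0.84²/19 = 0.00344926
  stratum B: (920/2100)²·1.51²/217 = 0.00201665
  stratum C: (380/2100)²·2.76²/69 = 0.00361491
  stratum D: (160/2100)²·1.08²/24 = 0.000282122
V_st = 0.00936295
V_srs = s²/n = 3.656/329 = 0.0111125
deff = V_st / V_srs = 0.00936295/0.0111125 = 0.8426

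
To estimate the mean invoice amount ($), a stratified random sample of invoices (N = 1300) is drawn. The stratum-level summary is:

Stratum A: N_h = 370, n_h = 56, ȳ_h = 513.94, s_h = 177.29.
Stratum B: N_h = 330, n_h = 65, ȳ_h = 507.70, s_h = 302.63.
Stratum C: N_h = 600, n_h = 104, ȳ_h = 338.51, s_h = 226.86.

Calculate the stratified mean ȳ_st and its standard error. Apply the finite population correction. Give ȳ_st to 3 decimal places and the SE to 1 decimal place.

ȳ_st ≈ 431.388, SE ≈ 14.1

ȳ_st = Σ W_h ȳ_h = (370·513.94 + 330·507.70 + 600·338.51)/1300 = 431.38831
V̂(ȳ_st) = Σ W_h² (1 − n_h/N_h) s_h²/n_h, with W_h = N_h/N and N = 1300:
  stratum A: (370/1300)²·(1 − 56/370)·177.29²/56 = 38.5856
  stratum B: (330/1300)²·(1 − 65/330)·302.63²/65 = 72.9094
  stratum C: (600/1300)²·(1 − 104/600)·226.86²/104 = 87.1422
V̂(ȳ_st) = 198.637
SE(ȳ_st) = √198.637 = 14.0939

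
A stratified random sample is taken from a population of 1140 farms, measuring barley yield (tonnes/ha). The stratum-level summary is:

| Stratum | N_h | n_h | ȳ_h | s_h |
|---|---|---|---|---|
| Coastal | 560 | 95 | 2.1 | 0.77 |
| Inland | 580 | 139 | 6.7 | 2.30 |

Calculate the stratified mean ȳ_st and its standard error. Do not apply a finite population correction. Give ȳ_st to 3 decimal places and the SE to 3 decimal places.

ȳ_st ≈ 4.440, SE ≈ 0.107

ȳ_st = Σ W_h ȳ_h = (560·2.1 + 580·6.7)/1140 = 4.44035
V̂(ȳ_st) = Σ W_h² s_h²/n_h, with W_h = N_h/N and N = 1140:
  stratum Coastal: (560/1140)²·0.77²/95 = 0.001506
  stratum Inland: (580/1140)²·2.30²/139 = 0.00985116
V̂(ȳ_st) = 0.0113572
SE(ȳ_st) = √0.0113572 = 0.10657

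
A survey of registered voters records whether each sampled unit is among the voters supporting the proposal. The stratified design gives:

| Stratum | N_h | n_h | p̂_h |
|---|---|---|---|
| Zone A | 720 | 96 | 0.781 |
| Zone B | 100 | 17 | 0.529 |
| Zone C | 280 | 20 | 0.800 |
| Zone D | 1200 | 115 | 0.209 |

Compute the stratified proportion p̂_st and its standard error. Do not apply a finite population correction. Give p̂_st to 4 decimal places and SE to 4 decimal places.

N = 2300; stratum weights W_h = N_h/N.
p̂_st = Σ W_h p̂_h = (720·0.781 + 100·0.529 + 280·0.800 + 1200·0.209)/2300 = 0.47392
V̂(p̂_st) = Σ W_h² p̂_h(1−p̂_h)/(n_h−1):
  stratum Zone A: (720/2300)²·0.781·0.219/95 = 0.000176433
  stratum Zone B: (100/2300)²·0.529·0.471/16 = 2.94375e-05
  stratum Zone C: (280/2300)²·0.800·0.200/19 = 0.000124804
  stratum Zone D: (1200/2300)²·0.209·0.791/114 = 0.000394752
V̂(p̂_st) = 0.000725427; SE = √V̂ = 0.0269337

p̂_st ≈ 0.4739, SE ≈ 0.0269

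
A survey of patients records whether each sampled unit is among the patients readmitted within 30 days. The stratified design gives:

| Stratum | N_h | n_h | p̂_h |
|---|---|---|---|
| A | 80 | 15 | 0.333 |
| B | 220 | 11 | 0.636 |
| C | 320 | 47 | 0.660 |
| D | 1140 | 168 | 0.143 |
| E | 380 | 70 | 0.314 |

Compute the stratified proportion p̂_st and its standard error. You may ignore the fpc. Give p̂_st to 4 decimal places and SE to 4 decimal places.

p̂_st ≈ 0.3085, SE ≈ 0.0261

N = 2140; stratum weights W_h = N_h/N.
p̂_st = Σ W_h p̂_h = (80·0.333 + 220·0.636 + 320·0.660 + 1140·0.143 + 380·0.314)/2140 = 0.30846
V̂(p̂_st) = Σ W_h² p̂_h(1−p̂_h)/(n_h−1):
  stratum A: (80/2140)²·0.333·0.667/14 = 2.21715e-05
  stratum B: (220/2140)²·0.636·0.364/10 = 0.000244668
  stratum C: (320/2140)²·0.660·0.340/46 = 0.000109078
  stratum D: (1140/2140)²·0.143·0.857/167 = 0.000208249
  stratum E: (380/2140)²·0.314·0.686/69 = 9.84338e-05
V̂(p̂_st) = 0.0006826; SE = √V̂ = 0.0261266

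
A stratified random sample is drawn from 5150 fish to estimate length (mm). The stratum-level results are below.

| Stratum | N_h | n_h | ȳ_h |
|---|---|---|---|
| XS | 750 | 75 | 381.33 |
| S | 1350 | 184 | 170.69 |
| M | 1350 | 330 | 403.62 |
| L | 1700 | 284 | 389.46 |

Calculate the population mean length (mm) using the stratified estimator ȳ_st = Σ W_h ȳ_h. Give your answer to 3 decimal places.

ȳ_st ≈ 334.640

N = Σ N_h = 5150. Stratum weights W_h = N_h/N.
ȳ_st = (750·381.33 + 1350·170.69 + 1350·403.62 + 1700·389.46) / 5150 = 334.64039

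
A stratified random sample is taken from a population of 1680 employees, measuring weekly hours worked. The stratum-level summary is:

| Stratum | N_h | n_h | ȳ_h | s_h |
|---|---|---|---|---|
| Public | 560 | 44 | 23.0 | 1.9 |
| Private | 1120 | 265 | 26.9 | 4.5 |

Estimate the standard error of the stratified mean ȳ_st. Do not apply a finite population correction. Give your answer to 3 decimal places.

V̂(ȳ_st) = Σ W_h² s_h²/n_h, with W_h = N_h/N and N = 1680:
  stratum Public: (560/1680)²·1.9²/44 = 0.00911616
  stratum Private: (1120/1680)²·4.5²/265 = 0.0339623
V̂(ȳ_st) = 0.0430784
SE(ȳ_st) = √0.0430784 = 0.207553

SE(ȳ_st) ≈ 0.208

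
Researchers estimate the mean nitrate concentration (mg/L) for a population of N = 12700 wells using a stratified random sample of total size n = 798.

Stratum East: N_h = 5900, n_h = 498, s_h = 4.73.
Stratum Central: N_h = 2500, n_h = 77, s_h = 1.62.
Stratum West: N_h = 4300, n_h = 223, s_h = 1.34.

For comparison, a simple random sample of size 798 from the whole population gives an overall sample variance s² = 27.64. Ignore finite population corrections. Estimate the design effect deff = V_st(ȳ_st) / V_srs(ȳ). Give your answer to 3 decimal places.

deff ≈ 0.345

V̂(ȳ_st) = Σ W_h² s_h²/n_h, with W_h = N_h/N and N = 12700:
  stratum East: (5900/12700)²·4.73²/498 = 0.00969593
  stratum Central: (2500/12700)²·1.62²/77 = 0.00132072
  stratum West: (4300/12700)²·1.34²/223 = 0.000923069
V_st = 0.0119397
V_srs = s²/n = 27.64/798 = 0.0346366
deff = V_st / V_srs = 0.0119397/0.0346366 = 0.3447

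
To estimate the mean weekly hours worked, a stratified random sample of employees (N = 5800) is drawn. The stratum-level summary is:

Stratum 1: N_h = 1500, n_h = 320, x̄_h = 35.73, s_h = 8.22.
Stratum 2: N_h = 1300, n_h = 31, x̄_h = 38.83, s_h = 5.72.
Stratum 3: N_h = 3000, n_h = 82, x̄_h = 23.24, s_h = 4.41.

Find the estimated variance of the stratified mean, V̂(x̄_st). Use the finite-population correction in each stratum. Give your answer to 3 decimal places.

V̂(x̄_st) = Σ W_h² (1 − n_h/N_h) s_h²/n_h, with W_h = N_h/N and N = 5800:
  stratum 1: (1500/5800)²·(1 − 320/1500)·8.22²/320 = 0.0111099
  stratum 2: (1300/5800)²·(1 − 31/1300)·5.72²/31 = 0.0517582
  stratum 3: (3000/5800)²·(1 − 82/3000)·4.41²/82 = 0.0617183
V̂(x̄_st) = 0.124586

V̂(x̄_st) ≈ 0.125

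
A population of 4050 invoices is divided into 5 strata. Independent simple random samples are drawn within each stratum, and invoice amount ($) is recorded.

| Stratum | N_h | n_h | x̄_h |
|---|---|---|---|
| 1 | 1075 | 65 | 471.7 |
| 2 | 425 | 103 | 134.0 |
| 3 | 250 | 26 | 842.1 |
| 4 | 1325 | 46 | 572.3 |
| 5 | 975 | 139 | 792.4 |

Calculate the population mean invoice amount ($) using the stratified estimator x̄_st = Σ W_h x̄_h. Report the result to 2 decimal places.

N = Σ N_h = 4050. Stratum weights W_h = N_h/N.
x̄_st = (1075·471.7 + 425·134.0 + 250·842.1 + 1325·572.3 + 975·792.4) / 4050 = 569.2444

x̄_st ≈ 569.24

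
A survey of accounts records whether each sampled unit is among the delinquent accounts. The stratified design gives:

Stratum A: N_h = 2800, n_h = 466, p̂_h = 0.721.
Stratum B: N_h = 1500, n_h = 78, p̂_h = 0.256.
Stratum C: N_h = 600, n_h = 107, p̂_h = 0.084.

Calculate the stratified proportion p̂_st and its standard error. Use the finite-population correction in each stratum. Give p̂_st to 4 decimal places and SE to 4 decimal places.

N = 4900; stratum weights W_h = N_h/N.
p̂_st = Σ W_h p̂_h = (2800·0.721 + 1500·0.256 + 600·0.084)/4900 = 0.50065
V̂(p̂_st) = Σ W_h² (1 − n_h/N_h) p̂_h(1−p̂_h)/(n_h−1):
  stratum A: (2800/4900)²·(1 − 466/2800)·0.721·0.279/465 = 0.000117748
  stratum B: (1500/4900)²·(1 − 78/1500)·0.256·0.744/77 = 0.000219746
  stratum C: (600/4900)²·(1 − 107/600)·0.084·0.916/106 = 8.94283e-06
V̂(p̂_st) = 0.000346437; SE = √V̂ = 0.0186128

p̂_st ≈ 0.5007, SE ≈ 0.0186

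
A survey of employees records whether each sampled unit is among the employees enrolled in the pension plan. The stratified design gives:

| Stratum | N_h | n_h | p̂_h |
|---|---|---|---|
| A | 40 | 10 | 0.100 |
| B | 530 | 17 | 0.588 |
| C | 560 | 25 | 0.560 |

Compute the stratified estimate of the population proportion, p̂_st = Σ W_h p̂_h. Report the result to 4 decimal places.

p̂_st ≈ 0.5568

N = 1130; stratum weights W_h = N_h/N.
p̂_st = Σ W_h p̂_h = (40·0.100 + 530·0.588 + 560·0.560)/1130 = 0.55685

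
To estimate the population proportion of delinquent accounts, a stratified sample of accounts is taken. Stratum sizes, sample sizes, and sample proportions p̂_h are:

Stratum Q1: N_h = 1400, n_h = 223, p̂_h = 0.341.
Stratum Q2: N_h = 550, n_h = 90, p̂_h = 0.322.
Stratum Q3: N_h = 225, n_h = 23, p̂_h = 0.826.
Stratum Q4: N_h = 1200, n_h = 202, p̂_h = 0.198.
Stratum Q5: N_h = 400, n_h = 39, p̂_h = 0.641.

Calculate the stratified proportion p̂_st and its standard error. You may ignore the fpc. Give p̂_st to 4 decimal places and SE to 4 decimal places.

p̂_st ≈ 0.3535, SE ≈ 0.0190

N = 3775; stratum weights W_h = N_h/N.
p̂_st = Σ W_h p̂_h = (1400·0.341 + 550·0.322 + 225·0.826 + 1200·0.198 + 400·0.641)/3775 = 0.35347
V̂(p̂_st) = Σ W_h² p̂_h(1−p̂_h)/(n_h−1):
  stratum Q1: (1400/3775)²·0.341·0.659/222 = 0.000139222
  stratum Q2: (550/3775)²·0.322·0.678/89 = 5.20699e-05
  stratum Q3: (225/3775)²·0.826·0.174/22 = 2.3208e-05
  stratum Q4: (1200/3775)²·0.198·0.802/201 = 7.98311e-05
  stratum Q5: (400/3775)²·0.641·0.359/38 = 6.79916e-05
V̂(p̂_st) = 0.000362323; SE = √V̂ = 0.0190348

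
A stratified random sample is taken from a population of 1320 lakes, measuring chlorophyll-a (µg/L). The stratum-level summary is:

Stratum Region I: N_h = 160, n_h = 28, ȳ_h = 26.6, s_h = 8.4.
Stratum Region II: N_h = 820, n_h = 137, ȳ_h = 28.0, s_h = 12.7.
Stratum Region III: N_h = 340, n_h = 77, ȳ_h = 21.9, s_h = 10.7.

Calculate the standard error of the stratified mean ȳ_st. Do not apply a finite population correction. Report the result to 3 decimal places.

V̂(ȳ_st) = Σ W_h² s_h²/n_h, with W_h = N_h/N and N = 1320:
  stratum Region I: (160/1320)²·8.4²/28 = 0.0370248
  stratum Region II: (820/1320)²·12.7²/137 = 0.454325
  stratum Region III: (340/1320)²·10.7²/77 = 0.0986477
V̂(ȳ_st) = 0.589998
SE(ȳ_st) = √0.589998 = 0.768113

SE(ȳ_st) ≈ 0.768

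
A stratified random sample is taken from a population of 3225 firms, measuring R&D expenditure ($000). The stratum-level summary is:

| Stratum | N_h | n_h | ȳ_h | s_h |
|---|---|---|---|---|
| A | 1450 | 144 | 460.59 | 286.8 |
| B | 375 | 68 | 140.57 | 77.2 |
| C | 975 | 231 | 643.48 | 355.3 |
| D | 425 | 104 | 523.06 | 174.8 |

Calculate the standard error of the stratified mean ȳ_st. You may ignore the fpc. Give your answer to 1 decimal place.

V̂(ȳ_st) = Σ W_h² s_h²/n_h, with W_h = N_h/N and N = 3225:
  stratum A: (1450/3225)²·286.8²/144 = 115.471
  stratum B: (375/3225)²·77.2²/68 = 1.18503
  stratum C: (975/3225)²·355.3²/231 = 49.9492
  stratum D: (425/3225)²·174.8²/104 = 5.10232
V̂(ȳ_st) = 171.707
SE(ȳ_st) = √171.707 = 13.1037

SE(ȳ_st) ≈ 13.1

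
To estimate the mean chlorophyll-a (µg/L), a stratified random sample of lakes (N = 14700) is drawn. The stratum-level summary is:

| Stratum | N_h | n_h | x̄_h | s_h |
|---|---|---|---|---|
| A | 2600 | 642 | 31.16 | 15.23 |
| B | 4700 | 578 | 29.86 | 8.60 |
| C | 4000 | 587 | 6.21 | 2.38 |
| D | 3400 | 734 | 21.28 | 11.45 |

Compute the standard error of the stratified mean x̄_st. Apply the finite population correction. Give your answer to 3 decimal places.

SE(x̄_st) ≈ 0.168

V̂(x̄_st) = Σ W_h² (1 − n_h/N_h) s_h²/n_h, with W_h = N_h/N and N = 14700:
  stratum A: (2600/14700)²·(1 − 642/2600)·15.23²/642 = 0.0085117
  stratum B: (4700/14700)²·(1 − 578/4700)·8.60²/578 = 0.011472
  stratum C: (4000/14700)²·(1 − 587/4000)·2.38²/587 = 0.000609646
  stratum D: (3400/14700)²·(1 − 734/3400)·11.45²/734 = 0.00749237
V̂(x̄_st) = 0.0280857
SE(x̄_st) = √0.0280857 = 0.167588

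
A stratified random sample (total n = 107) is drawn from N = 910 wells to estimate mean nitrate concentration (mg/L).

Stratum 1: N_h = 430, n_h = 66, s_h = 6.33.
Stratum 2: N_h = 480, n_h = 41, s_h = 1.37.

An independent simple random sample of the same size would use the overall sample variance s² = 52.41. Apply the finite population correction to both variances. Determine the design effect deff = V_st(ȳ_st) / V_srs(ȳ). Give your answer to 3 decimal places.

deff ≈ 0.292

V̂(ȳ_st) = Σ W_h² (1 − n_h/N_h) s_h²/n_h, with W_h = N_h/N and N = 910:
  stratum 1: (430/910)²·(1 − 66/430)·6.33²/66 = 0.114749
  stratum 2: (480/910)²·(1 − 41/480)·1.37²/41 = 0.0116488
V_st = 0.126398
V_srs = (1 − 107/910)·52.41/107 = 0.43222
deff = V_st / V_srs = 0.126398/0.43222 = 0.2924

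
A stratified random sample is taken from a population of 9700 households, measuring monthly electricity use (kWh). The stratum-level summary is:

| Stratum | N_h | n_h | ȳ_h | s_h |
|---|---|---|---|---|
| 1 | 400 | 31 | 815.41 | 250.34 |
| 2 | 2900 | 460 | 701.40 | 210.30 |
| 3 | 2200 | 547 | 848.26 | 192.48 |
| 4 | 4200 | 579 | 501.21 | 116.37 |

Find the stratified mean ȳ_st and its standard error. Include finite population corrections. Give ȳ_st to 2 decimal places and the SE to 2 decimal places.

ȳ_st = Σ W_h ȳ_h = (400·815.41 + 2900·701.40 + 2200·848.26 + 4200·501.21)/9700 = 652.72969
V̂(ȳ_st) = Σ W_h² (1 − n_h/N_h) s_h²/n_h, with W_h = N_h/N and N = 9700:
  stratum 1: (400/9700)²·(1 − 31/400)·250.34²/31 = 3.17133
  stratum 2: (2900/9700)²·(1 − 460/2900)·210.30²/460 = 7.23045
  stratum 3: (2200/9700)²·(1 − 547/2200)·192.48²/547 = 2.6178
  stratum 4: (4200/9700)²·(1 − 579/4200)·116.37²/579 = 3.7804
V̂(ȳ_st) = 16.8
SE(ȳ_st) = √16.8 = 4.09878

ȳ_st ≈ 652.73, SE ≈ 4.10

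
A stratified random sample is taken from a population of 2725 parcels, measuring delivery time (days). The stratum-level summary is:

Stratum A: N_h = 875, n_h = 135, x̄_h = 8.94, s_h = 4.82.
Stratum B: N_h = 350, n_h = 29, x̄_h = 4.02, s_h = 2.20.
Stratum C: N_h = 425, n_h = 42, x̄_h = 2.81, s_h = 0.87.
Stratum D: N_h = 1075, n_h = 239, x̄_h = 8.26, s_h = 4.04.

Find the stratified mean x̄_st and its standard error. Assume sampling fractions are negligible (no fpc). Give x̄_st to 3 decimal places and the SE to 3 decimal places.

x̄_st = Σ W_h x̄_h = (875·8.94 + 350·4.02 + 425·2.81 + 1075·8.26)/2725 = 7.08376
V̂(x̄_st) = Σ W_h² s_h²/n_h, with W_h = N_h/N and N = 2725:
  stratum A: (875/2725)²·4.82²/135 = 0.0177437
  stratum B: (350/2725)²·2.20²/29 = 0.00275328
  stratum C: (425/2725)²·0.87²/42 = 0.000438363
  stratum D: (1075/2725)²·4.04²/239 = 0.0106279
V̂(x̄_st) = 0.0315632
SE(x̄_st) = √0.0315632 = 0.17766

x̄_st ≈ 7.084, SE ≈ 0.178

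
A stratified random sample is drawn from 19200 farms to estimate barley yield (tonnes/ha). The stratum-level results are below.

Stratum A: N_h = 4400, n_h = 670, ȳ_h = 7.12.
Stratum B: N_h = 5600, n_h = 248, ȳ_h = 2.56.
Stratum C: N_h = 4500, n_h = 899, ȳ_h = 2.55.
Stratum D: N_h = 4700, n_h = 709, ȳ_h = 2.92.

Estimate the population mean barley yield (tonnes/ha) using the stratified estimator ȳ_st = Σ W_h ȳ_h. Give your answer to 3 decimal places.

N = Σ N_h = 19200. Stratum weights W_h = N_h/N.
ȳ_st = (4400·7.12 + 5600·2.56 + 4500·2.55 + 4700·2.92) / 19200 = 3.69078

ȳ_st ≈ 3.691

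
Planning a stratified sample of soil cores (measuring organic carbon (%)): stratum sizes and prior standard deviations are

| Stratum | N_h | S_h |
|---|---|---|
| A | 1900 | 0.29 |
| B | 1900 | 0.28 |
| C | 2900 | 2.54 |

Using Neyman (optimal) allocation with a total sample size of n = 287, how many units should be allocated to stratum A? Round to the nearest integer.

Neyman allocation: n_h = n · N_h S_h / Σ N_i S_i, with n = 287.
  stratum A: N_h·S_h = 1900·0.29 = 551.00
  stratum B: N_h·S_h = 1900·0.28 = 532.00
  stratum C: N_h·S_h = 2900·2.54 = 7366.00
Σ N_h S_h = 8449.00
n for stratum A = 287·551.00/8449.00 = 18.717 → 19

19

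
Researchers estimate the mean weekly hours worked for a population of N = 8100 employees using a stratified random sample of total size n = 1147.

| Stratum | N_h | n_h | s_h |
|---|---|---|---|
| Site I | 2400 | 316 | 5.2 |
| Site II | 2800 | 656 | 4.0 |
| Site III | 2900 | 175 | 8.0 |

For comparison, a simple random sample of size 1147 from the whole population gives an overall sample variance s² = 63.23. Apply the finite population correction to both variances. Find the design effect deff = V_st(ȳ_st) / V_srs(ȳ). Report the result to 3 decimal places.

deff ≈ 1.116

V̂(ȳ_st) = Σ W_h² (1 − n_h/N_h) s_h²/n_h, with W_h = N_h/N and N = 8100:
  stratum Site I: (2400/8100)²·(1 − 316/2400)·5.2²/316 = 0.00652317
  stratum Site II: (2800/8100)²·(1 − 656/2800)·4.0²/656 = 0.00223166
  stratum Site III: (2900/8100)²·(1 − 175/2900)·8.0²/175 = 0.044049
V_st = 0.0528039
V_srs = (1 − 1147/8100)·63.23/1147 = 0.0473202
deff = V_st / V_srs = 0.0528039/0.0473202 = 1.1159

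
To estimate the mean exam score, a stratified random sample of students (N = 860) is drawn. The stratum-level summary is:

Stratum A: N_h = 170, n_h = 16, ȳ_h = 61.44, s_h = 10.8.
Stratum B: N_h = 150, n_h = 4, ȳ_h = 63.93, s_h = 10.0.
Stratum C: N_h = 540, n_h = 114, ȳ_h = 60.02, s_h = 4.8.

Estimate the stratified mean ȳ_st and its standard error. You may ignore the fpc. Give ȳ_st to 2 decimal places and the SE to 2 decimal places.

ȳ_st = Σ W_h ȳ_h = (170·61.44 + 150·63.93 + 540·60.02)/860 = 60.98267
V̂(ȳ_st) = Σ W_h² s_h²/n_h, with W_h = N_h/N and N = 860:
  stratum A: (170/860)²·10.8²/16 = 0.284858
  stratum B: (150/860)²·10.0²/4 = 0.760546
  stratum C: (540/860)²·4.8²/114 = 0.0796835
V̂(ȳ_st) = 1.12509
SE(ȳ_st) = √1.12509 = 1.0607

ȳ_st ≈ 60.98, SE ≈ 1.06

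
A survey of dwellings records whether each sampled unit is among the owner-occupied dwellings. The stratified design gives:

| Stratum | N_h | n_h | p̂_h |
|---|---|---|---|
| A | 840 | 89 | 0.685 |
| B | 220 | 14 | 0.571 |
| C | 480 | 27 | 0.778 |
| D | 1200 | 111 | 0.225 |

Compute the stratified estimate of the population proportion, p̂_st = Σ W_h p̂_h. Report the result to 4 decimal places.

p̂_st ≈ 0.4907

N = 2740; stratum weights W_h = N_h/N.
p̂_st = Σ W_h p̂_h = (840·0.685 + 220·0.571 + 480·0.778 + 1200·0.225)/2740 = 0.49068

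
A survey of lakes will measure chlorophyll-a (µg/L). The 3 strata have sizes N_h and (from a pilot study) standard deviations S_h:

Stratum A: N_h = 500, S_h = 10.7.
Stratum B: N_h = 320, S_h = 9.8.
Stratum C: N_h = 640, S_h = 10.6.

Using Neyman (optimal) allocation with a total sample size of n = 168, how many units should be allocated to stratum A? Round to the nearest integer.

Neyman allocation: n_h = n · N_h S_h / Σ N_i S_i, with n = 168.
  stratum A: N_h·S_h = 500·10.7 = 5350.00
  stratum B: N_h·S_h = 320·9.8 = 3136.00
  stratum C: N_h·S_h = 640·10.6 = 6784.00
Σ N_h S_h = 15270.00
n for stratum A = 168·5350.00/15270.00 = 58.861 → 59

59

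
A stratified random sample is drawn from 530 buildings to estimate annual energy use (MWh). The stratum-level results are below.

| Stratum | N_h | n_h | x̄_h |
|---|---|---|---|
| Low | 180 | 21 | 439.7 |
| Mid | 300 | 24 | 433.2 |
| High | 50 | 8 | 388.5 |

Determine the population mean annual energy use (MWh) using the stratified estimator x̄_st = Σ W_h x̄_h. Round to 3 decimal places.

x̄_st ≈ 431.191

N = Σ N_h = 530. Stratum weights W_h = N_h/N.
x̄_st = (180·439.7 + 300·433.2 + 50·388.5) / 530 = 431.19057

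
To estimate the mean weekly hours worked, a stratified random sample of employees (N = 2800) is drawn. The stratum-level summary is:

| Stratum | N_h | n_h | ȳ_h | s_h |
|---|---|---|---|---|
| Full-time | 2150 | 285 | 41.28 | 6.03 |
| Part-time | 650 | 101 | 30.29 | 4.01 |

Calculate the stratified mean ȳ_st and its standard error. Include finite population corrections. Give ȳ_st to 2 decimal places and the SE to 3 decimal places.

ȳ_st = Σ W_h ȳ_h = (2150·41.28 + 650·30.29)/2800 = 38.72875
V̂(ȳ_st) = Σ W_h² (1 − n_h/N_h) s_h²/n_h, with W_h = N_h/N and N = 2800:
  stratum Full-time: (2150/2800)²·(1 − 285/2150)·6.03²/285 = 0.0652516
  stratum Part-time: (650/2800)²·(1 − 101/650)·4.01²/101 = 0.00724665
V̂(ȳ_st) = 0.0724982
SE(ȳ_st) = √0.0724982 = 0.269255

ȳ_st ≈ 38.73, SE ≈ 0.269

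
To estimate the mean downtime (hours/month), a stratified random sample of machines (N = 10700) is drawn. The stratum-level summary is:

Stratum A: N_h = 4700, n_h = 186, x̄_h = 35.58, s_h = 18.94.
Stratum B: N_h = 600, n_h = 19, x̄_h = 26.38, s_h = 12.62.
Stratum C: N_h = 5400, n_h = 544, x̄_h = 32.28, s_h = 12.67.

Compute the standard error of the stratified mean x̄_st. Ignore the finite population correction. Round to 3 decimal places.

V̂(x̄_st) = Σ W_h² s_h²/n_h, with W_h = N_h/N and N = 10700:
  stratum A: (4700/10700)²·18.94²/186 = 0.372113
  stratum B: (600/10700)²·12.62²/19 = 0.0263572
  stratum C: (5400/10700)²·12.67²/544 = 0.0751578
V̂(x̄_st) = 0.473628
SE(x̄_st) = √0.473628 = 0.688207

SE(x̄_st) ≈ 0.688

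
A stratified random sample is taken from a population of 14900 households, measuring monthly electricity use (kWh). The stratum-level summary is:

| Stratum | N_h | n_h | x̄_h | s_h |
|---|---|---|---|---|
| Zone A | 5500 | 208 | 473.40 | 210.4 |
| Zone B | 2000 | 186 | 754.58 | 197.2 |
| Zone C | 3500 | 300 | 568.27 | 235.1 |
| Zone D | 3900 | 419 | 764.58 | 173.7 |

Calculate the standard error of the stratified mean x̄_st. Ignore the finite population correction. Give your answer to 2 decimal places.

V̂(x̄_st) = Σ W_h² s_h²/n_h, with W_h = N_h/N and N = 14900:
  stratum Zone A: (5500/14900)²·210.4²/208 = 28.9989
  stratum Zone B: (2000/14900)²·197.2²/186 = 3.76694
  stratum Zone C: (3500/14900)²·235.1²/300 = 10.1659
  stratum Zone D: (3900/14900)²·173.7²/419 = 4.93335
V̂(x̄_st) = 47.8651
SE(x̄_st) = √47.8651 = 6.91846

SE(x̄_st) ≈ 6.92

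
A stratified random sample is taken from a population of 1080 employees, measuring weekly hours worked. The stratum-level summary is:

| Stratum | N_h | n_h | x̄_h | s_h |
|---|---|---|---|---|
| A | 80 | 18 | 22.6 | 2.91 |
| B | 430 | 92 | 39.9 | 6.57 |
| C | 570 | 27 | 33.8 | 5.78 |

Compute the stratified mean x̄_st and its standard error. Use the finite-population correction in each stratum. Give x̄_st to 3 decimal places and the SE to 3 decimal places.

x̄_st ≈ 35.399, SE ≈ 0.624

x̄_st = Σ W_h x̄_h = (80·22.6 + 430·39.9 + 570·33.8)/1080 = 35.39907
V̂(x̄_st) = Σ W_h² (1 − n_h/N_h) s_h²/n_h, with W_h = N_h/N and N = 1080:
  stratum A: (80/1080)²·(1 − 18/80)·2.91²/18 = 0.00200054
  stratum B: (430/1080)²·(1 − 92/430)·6.57²/92 = 0.0584629
  stratum C: (570/1080)²·(1 − 27/570)·5.78²/27 = 0.328336
V̂(x̄_st) = 0.3888
SE(x̄_st) = √0.3888 = 0.623538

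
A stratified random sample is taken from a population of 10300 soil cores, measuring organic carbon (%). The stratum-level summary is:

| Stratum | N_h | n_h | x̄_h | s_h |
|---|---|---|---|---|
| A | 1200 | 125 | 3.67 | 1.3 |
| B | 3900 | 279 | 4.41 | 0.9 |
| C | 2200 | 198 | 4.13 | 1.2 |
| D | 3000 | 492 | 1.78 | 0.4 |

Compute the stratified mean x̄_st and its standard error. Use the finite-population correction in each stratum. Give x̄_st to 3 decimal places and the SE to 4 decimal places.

x̄_st = Σ W_h x̄_h = (1200·3.67 + 3900·4.41 + 2200·4.13 + 3000·1.78)/10300 = 3.49796
V̂(x̄_st) = Σ W_h² (1 − n_h/N_h) s_h²/n_h, with W_h = N_h/N and N = 10300:
  stratum A: (1200/10300)²·(1 − 125/1200)·1.3²/125 = 0.000164396
  stratum B: (3900/10300)²·(1 − 279/3900)·0.9²/279 = 0.000386456
  stratum C: (2200/10300)²·(1 − 198/2200)·1.2²/198 = 0.000301932
  stratum D: (3000/10300)²·(1 − 492/3000)·0.4²/492 = 2.30637e-05
V̂(x̄_st) = 0.000875848
SE(x̄_st) = √0.000875848 = 0.0295947

x̄_st ≈ 3.498, SE ≈ 0.0296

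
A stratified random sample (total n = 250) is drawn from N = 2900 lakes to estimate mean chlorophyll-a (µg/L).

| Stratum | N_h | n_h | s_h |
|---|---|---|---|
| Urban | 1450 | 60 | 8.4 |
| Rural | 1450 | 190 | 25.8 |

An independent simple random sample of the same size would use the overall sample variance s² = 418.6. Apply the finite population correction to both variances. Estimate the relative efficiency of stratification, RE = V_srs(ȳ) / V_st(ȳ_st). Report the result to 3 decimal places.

V̂(ȳ_st) = Σ W_h² (1 − n_h/N_h) s_h²/n_h, with W_h = N_h/N and N = 2900:
  stratum Urban: (1450/2900)²·(1 − 60/1450)·8.4²/60 = 0.281834
  stratum Rural: (1450/2900)²·(1 − 190/1450)·25.8²/190 = 0.761077
V_st = 1.04291
V_srs = (1 − 250/2900)·418.6/250 = 1.53006
Relative efficiency = V_srs / V_st = 1.53006/1.04291 = 1.4671

RE ≈ 1.467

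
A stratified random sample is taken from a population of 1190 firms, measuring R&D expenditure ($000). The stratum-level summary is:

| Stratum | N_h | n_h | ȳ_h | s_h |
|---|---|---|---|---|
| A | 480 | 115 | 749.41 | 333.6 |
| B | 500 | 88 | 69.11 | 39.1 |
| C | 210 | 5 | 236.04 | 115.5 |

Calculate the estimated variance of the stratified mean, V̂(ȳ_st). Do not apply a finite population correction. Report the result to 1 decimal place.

V̂(ȳ_st) ≈ 243.6

V̂(ȳ_st) = Σ W_h² s_h²/n_h, with W_h = N_h/N and N = 1190:
  stratum A: (480/1190)²·333.6²/115 = 157.45
  stratum B: (500/1190)²·39.1²/88 = 3.06702
  stratum C: (210/1190)²·115.5²/5 = 83.0881
V̂(ȳ_st) = 243.605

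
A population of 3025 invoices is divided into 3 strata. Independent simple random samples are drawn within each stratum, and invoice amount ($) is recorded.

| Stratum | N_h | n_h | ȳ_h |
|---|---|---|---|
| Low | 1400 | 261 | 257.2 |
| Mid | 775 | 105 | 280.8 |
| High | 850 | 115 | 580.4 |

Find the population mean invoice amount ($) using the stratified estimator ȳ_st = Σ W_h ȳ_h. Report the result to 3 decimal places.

N = Σ N_h = 3025. Stratum weights W_h = N_h/N.
ȳ_st = (1400·257.2 + 775·280.8 + 850·580.4) / 3025 = 354.06281

ȳ_st ≈ 354.063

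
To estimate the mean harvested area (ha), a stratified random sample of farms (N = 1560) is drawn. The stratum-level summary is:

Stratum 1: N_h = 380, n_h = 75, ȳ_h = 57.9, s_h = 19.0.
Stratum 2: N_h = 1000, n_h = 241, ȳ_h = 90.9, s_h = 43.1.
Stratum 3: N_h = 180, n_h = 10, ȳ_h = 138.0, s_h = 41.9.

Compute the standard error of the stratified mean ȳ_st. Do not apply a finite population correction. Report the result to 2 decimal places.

V̂(ȳ_st) = Σ W_h² s_h²/n_h, with W_h = N_h/N and N = 1560:
  stratum 1: (380/1560)²·19.0²/75 = 0.285604
  stratum 2: (1000/1560)²·43.1²/241 = 3.16729
  stratum 3: (180/1560)²·41.9²/10 = 2.33735
V̂(ȳ_st) = 5.79025
SE(ȳ_st) = √5.79025 = 2.40629

SE(ȳ_st) ≈ 2.41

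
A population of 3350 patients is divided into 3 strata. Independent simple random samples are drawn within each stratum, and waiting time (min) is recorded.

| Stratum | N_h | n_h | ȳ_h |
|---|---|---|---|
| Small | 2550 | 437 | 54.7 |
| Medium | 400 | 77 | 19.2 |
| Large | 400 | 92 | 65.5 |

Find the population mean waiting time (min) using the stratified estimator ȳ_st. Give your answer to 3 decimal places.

ȳ_st ≈ 51.751

N = Σ N_h = 3350. Stratum weights W_h = N_h/N.
ȳ_st = (2550·54.7 + 400·19.2 + 400·65.5) / 3350 = 51.75075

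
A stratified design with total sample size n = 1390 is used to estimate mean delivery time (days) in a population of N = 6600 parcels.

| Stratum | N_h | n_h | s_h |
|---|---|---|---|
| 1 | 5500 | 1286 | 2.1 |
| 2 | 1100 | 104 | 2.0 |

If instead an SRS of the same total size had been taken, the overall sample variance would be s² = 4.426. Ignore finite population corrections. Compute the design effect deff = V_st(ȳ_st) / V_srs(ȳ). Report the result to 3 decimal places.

V̂(ȳ_st) = Σ W_h² s_h²/n_h, with W_h = N_h/N and N = 6600:
  stratum 1: (5500/6600)²·2.1²/1286 = 0.00238142
  stratum 2: (1100/6600)²·2.0²/104 = 0.00106838
V_st = 0.00344979
V_srs = s²/n = 4.426/1390 = 0.00318417
deff = V_st / V_srs = 0.00344979/0.00318417 = 1.0834

deff ≈ 1.083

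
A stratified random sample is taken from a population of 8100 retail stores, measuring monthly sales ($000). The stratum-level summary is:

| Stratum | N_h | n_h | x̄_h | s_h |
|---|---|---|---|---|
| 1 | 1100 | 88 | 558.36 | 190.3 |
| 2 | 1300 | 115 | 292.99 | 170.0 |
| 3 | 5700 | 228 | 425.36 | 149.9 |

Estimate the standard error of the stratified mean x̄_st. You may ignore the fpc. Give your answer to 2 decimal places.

SE(x̄_st) ≈ 7.93

V̂(x̄_st) = Σ W_h² s_h²/n_h, with W_h = N_h/N and N = 8100:
  stratum 1: (1100/8100)²·190.3²/88 = 7.58945
  stratum 2: (1300/8100)²·170.0²/115 = 6.47316
  stratum 3: (5700/8100)²·149.9²/228 = 48.8032
V̂(x̄_st) = 62.8658
SE(x̄_st) = √62.8658 = 7.9288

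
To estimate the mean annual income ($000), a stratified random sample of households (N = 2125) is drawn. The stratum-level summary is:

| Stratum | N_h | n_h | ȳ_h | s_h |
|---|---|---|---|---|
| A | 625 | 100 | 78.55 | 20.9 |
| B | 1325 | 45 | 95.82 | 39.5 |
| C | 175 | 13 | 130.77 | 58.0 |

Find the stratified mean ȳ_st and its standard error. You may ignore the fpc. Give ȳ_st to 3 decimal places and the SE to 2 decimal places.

ȳ_st = Σ W_h ȳ_h = (625·78.55 + 1325·95.82 + 175·130.77)/2125 = 93.61882
V̂(ȳ_st) = Σ W_h² s_h²/n_h, with W_h = N_h/N and N = 2125:
  stratum A: (625/2125)²·20.9²/100 = 0.377863
  stratum B: (1325/2125)²·39.5²/45 = 13.4802
  stratum C: (175/2125)²·58.0²/13 = 1.75497
V̂(ȳ_st) = 15.613
SE(ȳ_st) = √15.613 = 3.95133

ȳ_st ≈ 93.619, SE ≈ 3.95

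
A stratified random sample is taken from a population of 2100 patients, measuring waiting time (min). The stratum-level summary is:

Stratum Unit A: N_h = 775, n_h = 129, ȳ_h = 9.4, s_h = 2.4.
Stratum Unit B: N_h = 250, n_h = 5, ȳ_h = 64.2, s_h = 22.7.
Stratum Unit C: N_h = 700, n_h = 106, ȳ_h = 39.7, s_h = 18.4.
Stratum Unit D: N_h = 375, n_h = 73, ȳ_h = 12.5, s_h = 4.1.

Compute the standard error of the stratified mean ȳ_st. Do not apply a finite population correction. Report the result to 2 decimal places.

SE(ȳ_st) ≈ 1.35

V̂(ȳ_st) = Σ W_h² s_h²/n_h, with W_h = N_h/N and N = 2100:
  stratum Unit A: (775/2100)²·2.4²/129 = 0.00608132
  stratum Unit B: (250/2100)²·22.7²/5 = 1.46057
  stratum Unit C: (700/2100)²·18.4²/106 = 0.354885
  stratum Unit D: (375/2100)²·4.1²/73 = 0.00734292
V̂(ȳ_st) = 1.82888
SE(ȳ_st) = √1.82888 = 1.35236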